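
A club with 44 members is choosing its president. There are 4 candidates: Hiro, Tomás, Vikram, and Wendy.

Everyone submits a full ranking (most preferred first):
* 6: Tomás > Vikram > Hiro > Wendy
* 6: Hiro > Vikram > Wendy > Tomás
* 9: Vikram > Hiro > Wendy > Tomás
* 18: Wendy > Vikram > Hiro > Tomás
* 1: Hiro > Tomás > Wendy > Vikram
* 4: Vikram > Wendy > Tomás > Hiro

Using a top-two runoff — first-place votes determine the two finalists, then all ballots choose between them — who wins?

Vikram

Round 1 first-place votes: Hiro 7, Tomás 6, Vikram 13, Wendy 18. Wendy and Vikram advance.
Runoff: Wendy is ranked above Vikram on 19 ballots, Vikram above Wendy on 25.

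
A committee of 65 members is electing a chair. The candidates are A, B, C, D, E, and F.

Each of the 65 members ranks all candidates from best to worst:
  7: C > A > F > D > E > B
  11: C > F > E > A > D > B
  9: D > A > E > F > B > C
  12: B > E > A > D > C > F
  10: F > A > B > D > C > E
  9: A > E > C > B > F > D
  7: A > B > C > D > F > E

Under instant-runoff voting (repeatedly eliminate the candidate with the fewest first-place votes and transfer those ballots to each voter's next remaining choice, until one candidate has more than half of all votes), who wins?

Round 1: A 16, B 12, C 18, D 9, E 0, F 10. E eliminated.
Round 2: A 16, B 12, C 18, D 9, F 10. D eliminated.
Round 3: A 25, B 12, C 18, F 10. F eliminated.
Round 4: A 35, B 12, C 18. A has a majority (≥33).

A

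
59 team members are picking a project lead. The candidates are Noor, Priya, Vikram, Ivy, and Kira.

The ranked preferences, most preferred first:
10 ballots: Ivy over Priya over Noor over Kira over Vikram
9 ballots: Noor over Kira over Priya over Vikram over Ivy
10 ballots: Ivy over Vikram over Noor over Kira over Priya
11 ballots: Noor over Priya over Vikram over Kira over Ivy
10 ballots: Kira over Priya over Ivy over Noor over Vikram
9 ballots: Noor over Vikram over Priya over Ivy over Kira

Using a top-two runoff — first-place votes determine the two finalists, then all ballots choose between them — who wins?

Ivy

Round 1 first-place votes: Noor 29, Priya 0, Vikram 0, Ivy 20, Kira 10. Noor and Ivy advance.
Runoff: Noor is ranked above Ivy on 29 ballots, Ivy above Noor on 30.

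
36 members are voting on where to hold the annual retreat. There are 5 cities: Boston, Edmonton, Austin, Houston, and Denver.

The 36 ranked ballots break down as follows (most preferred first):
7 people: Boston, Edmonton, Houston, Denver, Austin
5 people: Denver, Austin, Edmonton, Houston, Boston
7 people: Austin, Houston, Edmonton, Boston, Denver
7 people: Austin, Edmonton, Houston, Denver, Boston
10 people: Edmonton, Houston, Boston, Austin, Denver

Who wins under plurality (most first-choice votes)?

First-place votes: Boston 7, Edmonton 10, Austin 14, Houston 0, Denver 5.

Austin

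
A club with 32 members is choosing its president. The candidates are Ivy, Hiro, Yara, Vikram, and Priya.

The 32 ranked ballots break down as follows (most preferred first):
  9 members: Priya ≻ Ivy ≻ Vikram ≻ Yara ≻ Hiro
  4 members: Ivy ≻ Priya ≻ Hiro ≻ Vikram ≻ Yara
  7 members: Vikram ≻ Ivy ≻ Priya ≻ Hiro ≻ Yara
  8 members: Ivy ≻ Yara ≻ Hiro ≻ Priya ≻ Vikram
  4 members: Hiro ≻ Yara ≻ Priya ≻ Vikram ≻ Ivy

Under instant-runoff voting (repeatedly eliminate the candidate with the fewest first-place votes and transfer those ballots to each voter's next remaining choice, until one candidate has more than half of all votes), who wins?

Ivy

Round 1: Ivy 12, Hiro 4, Yara 0, Vikram 7, Priya 9. Yara eliminated.
Round 2: Ivy 12, Hiro 4, Vikram 7, Priya 9. Hiro eliminated.
Round 3: Ivy 12, Vikram 7, Priya 13. Vikram eliminated.
Round 4: Ivy 19, Priya 13. Ivy has a majority (≥17).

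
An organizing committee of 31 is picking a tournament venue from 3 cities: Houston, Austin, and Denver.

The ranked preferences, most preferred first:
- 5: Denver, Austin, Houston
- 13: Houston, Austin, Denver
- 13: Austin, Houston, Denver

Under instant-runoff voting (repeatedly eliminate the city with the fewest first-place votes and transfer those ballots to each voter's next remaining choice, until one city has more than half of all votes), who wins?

Austin

Round 1: Houston 13, Austin 13, Denver 5. Denver eliminated.
Round 2: Houston 13, Austin 18. Austin has a majority (≥16).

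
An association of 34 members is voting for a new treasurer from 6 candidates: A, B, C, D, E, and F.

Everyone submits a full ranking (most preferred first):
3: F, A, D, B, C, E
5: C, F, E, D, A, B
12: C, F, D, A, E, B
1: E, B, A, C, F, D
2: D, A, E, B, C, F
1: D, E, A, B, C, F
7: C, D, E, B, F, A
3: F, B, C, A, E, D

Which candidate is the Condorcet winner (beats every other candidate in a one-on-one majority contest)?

C

C vs A: 27–7
C vs B: 24–10
C vs D: 28–6
C vs E: 30–4
C vs F: 28–6
C beats every other candidate.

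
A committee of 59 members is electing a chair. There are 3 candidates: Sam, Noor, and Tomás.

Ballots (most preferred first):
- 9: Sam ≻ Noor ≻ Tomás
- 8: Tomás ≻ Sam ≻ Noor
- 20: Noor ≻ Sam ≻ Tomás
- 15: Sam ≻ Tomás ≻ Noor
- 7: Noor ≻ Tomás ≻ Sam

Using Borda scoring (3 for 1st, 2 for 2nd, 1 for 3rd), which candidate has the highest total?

Sam: 9×3 + 8×2 + 20×2 + 15×3 + 7×1 = 135
Noor: 9×2 + 8×1 + 20×3 + 15×1 + 7×3 = 122
Tomás: 9×1 + 8×3 + 20×1 + 15×2 + 7×2 = 97

Sam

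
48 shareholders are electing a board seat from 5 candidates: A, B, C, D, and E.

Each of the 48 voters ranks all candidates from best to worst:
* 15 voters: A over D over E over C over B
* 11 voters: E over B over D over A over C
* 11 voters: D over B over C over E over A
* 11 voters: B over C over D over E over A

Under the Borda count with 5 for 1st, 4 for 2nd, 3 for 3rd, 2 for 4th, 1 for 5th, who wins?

D

A: 15×5 + 11×2 + 11×1 + 11×1 = 119
B: 15×1 + 11×4 + 11×4 + 11×5 = 158
C: 15×2 + 11×1 + 11×3 + 11×4 = 118
D: 15×4 + 11×3 + 11×5 + 11×3 = 181
E: 15×3 + 11×5 + 11×2 + 11×2 = 144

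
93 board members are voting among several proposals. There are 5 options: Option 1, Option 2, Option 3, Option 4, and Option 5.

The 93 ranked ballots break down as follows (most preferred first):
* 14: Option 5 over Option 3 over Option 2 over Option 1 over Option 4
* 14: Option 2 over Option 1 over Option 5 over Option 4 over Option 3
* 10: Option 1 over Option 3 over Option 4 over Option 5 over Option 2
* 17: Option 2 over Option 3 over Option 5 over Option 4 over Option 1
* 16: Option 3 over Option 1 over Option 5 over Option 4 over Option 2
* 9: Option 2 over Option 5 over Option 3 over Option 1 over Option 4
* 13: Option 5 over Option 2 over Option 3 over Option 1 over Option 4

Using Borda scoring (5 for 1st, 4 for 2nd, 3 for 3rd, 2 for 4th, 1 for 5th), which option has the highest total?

Option 5

Option 1: 14×2 + 14×4 + 10×5 + 17×1 + 16×4 + 9×2 + 13×2 = 259
Option 2: 14×3 + 14×5 + 10×1 + 17×5 + 16×1 + 9×5 + 13×4 = 320
Option 3: 14×4 + 14×1 + 10×4 + 17×4 + 16×5 + 9×3 + 13×3 = 324
Option 4: 14×1 + 14×2 + 10×3 + 17×2 + 16×2 + 9×1 + 13×1 = 160
Option 5: 14×5 + 14×3 + 10×2 + 17×3 + 16×3 + 9×4 + 13×5 = 332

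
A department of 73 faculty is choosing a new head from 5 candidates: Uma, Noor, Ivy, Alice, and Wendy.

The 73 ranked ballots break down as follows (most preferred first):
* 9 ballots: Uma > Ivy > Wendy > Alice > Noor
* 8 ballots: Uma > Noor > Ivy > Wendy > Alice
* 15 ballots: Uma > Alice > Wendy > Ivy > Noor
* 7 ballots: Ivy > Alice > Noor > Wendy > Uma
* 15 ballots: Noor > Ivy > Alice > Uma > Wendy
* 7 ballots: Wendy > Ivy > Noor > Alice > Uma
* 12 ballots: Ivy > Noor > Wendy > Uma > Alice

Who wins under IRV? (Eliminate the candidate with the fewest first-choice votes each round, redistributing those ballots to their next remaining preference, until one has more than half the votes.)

Round 1: Uma 32, Noor 15, Ivy 19, Alice 0, Wendy 7. Alice eliminated.
Round 2: Uma 32, Noor 15, Ivy 19, Wendy 7. Wendy eliminated.
Round 3: Uma 32, Noor 15, Ivy 26. Noor eliminated.
Round 4: Uma 32, Ivy 41. Ivy has a majority (≥37).

Ivy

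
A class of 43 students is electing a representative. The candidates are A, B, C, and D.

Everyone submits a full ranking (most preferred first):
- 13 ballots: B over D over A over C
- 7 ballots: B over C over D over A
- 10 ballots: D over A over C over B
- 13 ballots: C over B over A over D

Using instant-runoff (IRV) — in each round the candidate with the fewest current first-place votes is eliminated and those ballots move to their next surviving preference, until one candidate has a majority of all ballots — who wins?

Round 1: A 0, B 20, C 13, D 10. A eliminated.
Round 2: B 20, C 13, D 10. D eliminated.
Round 3: B 20, C 23. C has a majority (≥22).

C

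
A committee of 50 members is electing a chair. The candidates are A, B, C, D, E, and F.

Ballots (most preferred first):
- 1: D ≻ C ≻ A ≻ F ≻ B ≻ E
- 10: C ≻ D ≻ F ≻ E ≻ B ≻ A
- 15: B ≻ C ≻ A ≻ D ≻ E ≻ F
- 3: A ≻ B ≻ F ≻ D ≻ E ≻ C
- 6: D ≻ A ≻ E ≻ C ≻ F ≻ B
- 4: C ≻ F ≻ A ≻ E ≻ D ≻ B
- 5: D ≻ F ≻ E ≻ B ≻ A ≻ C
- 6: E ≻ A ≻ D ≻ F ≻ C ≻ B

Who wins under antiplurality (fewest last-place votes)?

Last-place votes: A 10, B 16, C 8, D 0, E 1, F 15.

D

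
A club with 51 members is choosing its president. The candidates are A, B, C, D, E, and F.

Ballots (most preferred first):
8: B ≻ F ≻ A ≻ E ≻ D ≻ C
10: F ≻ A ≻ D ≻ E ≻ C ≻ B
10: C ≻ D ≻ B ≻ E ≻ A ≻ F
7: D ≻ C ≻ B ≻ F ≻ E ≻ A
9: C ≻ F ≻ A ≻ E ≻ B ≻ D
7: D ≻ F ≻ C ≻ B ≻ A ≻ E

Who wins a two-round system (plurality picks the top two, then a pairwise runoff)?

Round 1 first-place votes: A 0, B 8, C 19, D 14, E 0, F 10. C and D advance.
Runoff: C is ranked above D on 19 ballots, D above C on 32.

D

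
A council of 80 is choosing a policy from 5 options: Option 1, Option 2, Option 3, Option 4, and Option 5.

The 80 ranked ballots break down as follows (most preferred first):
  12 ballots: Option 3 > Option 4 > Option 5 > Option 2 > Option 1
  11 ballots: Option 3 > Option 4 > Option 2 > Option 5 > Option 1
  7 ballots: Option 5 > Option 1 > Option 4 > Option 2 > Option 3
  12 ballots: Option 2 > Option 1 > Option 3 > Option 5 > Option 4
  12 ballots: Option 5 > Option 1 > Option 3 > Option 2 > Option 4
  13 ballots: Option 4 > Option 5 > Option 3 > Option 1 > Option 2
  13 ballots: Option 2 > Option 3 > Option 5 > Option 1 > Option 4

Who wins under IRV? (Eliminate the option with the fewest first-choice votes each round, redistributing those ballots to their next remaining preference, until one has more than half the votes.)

Round 1: Option 1 0, Option 2 25, Option 3 23, Option 4 13, Option 5 19. Option 1 eliminated.
Round 2: Option 2 25, Option 3 23, Option 4 13, Option 5 19. Option 4 eliminated.
Round 3: Option 2 25, Option 3 23, Option 5 32. Option 3 eliminated.
Round 4: Option 2 36, Option 5 44. Option 5 has a majority (≥41).

Option 5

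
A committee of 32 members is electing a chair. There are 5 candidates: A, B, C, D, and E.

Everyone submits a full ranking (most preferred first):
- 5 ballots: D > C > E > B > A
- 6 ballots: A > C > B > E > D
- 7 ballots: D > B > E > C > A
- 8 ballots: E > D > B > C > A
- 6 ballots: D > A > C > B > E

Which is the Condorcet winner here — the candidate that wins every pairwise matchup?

D vs A: 26–6
D vs B: 26–6
D vs C: 26–6
D vs E: 18–14
D beats every other candidate.

D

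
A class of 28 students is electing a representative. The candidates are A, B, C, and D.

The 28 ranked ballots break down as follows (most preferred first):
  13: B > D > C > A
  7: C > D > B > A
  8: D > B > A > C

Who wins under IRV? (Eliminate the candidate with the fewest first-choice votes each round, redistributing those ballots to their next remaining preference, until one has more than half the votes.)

D

Round 1: A 0, B 13, C 7, D 8. A eliminated.
Round 2: B 13, C 7, D 8. C eliminated.
Round 3: B 13, D 15. D has a majority (≥15).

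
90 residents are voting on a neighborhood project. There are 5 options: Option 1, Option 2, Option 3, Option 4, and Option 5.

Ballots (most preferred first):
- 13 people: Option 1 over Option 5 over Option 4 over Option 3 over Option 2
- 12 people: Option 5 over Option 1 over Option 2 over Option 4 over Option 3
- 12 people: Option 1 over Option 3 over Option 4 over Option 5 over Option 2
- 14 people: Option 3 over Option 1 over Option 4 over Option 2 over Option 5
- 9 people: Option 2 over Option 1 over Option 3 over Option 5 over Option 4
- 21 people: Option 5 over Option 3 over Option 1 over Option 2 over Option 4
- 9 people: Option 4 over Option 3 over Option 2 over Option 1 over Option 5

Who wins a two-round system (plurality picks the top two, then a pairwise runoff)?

Round 1 first-place votes: Option 1 25, Option 2 9, Option 3 14, Option 4 9, Option 5 33. Option 5 and Option 1 advance.
Runoff: Option 5 is ranked above Option 1 on 33 ballots, Option 1 above Option 5 on 57.

Option 1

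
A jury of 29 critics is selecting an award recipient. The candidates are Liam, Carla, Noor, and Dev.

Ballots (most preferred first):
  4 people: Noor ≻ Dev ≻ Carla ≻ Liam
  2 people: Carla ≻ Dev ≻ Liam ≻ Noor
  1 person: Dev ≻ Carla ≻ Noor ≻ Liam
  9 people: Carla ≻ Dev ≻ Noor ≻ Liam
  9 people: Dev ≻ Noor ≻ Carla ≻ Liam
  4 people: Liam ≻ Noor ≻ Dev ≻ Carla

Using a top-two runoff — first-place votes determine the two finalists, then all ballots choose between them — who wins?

Dev

Round 1 first-place votes: Liam 4, Carla 11, Noor 4, Dev 10. Carla and Dev advance.
Runoff: Carla is ranked above Dev on 11 ballots, Dev above Carla on 18.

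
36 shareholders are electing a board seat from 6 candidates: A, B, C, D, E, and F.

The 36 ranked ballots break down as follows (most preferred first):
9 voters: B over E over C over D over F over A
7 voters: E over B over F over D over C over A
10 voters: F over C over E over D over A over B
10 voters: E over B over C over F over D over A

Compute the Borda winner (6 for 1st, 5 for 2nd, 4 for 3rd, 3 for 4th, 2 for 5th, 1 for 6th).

E

A: 9×1 + 7×1 + 10×2 + 10×1 = 46
B: 9×6 + 7×5 + 10×1 + 10×5 = 149
C: 9×4 + 7×2 + 10×5 + 10×4 = 140
D: 9×3 + 7×3 + 10×3 + 10×2 = 98
E: 9×5 + 7×6 + 10×4 + 10×6 = 187
F: 9×2 + 7×4 + 10×6 + 10×3 = 136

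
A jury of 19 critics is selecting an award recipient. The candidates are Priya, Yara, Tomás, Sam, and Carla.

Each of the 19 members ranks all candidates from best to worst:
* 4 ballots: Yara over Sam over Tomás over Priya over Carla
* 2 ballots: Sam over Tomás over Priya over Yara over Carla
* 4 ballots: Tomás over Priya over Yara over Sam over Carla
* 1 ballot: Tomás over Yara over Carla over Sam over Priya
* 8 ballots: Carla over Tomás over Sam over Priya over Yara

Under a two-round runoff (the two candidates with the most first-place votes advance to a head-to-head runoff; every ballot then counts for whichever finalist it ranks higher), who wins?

Tomás

Round 1 first-place votes: Priya 0, Yara 4, Tomás 5, Sam 2, Carla 8. Carla and Tomás advance.
Runoff: Carla is ranked above Tomás on 8 ballots, Tomás above Carla on 11.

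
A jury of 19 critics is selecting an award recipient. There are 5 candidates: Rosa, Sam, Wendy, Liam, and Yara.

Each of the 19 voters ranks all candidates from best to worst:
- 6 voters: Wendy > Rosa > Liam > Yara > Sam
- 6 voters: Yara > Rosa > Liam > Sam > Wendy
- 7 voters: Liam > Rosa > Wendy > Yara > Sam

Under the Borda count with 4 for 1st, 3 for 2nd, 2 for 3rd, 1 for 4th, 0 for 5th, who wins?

Rosa

Rosa: 6×3 + 6×3 + 7×3 = 57
Sam: 6×0 + 6×1 + 7×0 = 6
Wendy: 6×4 + 6×0 + 7×2 = 38
Liam: 6×2 + 6×2 + 7×4 = 52
Yara: 6×1 + 6×4 + 7×1 = 37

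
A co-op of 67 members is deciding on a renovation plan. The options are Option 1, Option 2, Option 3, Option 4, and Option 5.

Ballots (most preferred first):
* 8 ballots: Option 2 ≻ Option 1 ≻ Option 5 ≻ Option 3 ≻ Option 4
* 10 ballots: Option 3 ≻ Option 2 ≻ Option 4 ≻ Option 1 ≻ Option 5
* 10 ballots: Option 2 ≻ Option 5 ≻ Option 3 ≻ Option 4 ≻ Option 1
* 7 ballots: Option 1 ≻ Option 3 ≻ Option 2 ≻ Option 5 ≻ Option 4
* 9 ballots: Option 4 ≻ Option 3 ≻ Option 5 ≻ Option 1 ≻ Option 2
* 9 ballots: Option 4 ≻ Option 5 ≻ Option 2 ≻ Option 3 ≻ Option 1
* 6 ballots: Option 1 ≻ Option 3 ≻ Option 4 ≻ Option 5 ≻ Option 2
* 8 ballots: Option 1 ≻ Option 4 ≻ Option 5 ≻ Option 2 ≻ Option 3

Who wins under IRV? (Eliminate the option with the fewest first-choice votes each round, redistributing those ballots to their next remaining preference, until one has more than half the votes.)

Round 1: Option 1 21, Option 2 18, Option 3 10, Option 4 18, Option 5 0. Option 5 eliminated.
Round 2: Option 1 21, Option 2 18, Option 3 10, Option 4 18. Option 3 eliminated.
Round 3: Option 1 21, Option 2 28, Option 4 18. Option 4 eliminated.
Round 4: Option 1 30, Option 2 37. Option 2 has a majority (≥34).

Option 2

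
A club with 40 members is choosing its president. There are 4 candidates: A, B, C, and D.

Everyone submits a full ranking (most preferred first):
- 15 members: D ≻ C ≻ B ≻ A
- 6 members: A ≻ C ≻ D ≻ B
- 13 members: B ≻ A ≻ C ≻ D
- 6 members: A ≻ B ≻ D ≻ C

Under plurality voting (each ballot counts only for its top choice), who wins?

D

First-place votes: A 12, B 13, C 0, D 15.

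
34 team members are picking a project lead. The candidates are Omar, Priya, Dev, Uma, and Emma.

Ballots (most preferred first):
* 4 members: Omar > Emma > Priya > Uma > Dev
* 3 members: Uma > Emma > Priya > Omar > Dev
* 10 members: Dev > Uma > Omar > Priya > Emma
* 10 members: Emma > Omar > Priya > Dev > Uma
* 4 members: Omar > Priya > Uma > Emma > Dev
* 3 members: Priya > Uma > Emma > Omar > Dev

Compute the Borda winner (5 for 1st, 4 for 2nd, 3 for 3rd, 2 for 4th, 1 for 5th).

Omar

Omar: 4×5 + 3×2 + 10×3 + 10×4 + 4×5 + 3×2 = 122
Priya: 4×3 + 3×3 + 10×2 + 10×3 + 4×4 + 3×5 = 102
Dev: 4×1 + 3×1 + 10×5 + 10×2 + 4×1 + 3×1 = 84
Uma: 4×2 + 3×5 + 10×4 + 10×1 + 4×3 + 3×4 = 97
Emma: 4×4 + 3×4 + 10×1 + 10×5 + 4×2 + 3×3 = 105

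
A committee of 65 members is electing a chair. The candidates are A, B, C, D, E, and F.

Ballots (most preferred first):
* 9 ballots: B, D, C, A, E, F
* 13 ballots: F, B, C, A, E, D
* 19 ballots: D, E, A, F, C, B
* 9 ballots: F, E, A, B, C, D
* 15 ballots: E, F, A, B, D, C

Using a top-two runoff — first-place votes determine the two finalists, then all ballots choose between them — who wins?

Round 1 first-place votes: A 0, B 9, C 0, D 19, E 15, F 22. F and D advance.
Runoff: F is ranked above D on 37 ballots, D above F on 28.

F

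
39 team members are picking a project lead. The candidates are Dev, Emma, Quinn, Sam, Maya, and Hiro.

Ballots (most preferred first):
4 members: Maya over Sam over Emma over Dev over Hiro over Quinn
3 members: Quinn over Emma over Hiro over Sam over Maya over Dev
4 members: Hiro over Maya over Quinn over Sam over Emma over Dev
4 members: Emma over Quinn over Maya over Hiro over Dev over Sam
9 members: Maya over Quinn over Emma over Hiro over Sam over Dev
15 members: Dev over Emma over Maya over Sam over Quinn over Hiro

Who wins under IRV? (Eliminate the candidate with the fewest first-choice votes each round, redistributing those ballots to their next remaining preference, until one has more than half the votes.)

Maya

Round 1: Dev 15, Emma 4, Quinn 3, Sam 0, Maya 13, Hiro 4. Sam eliminated.
Round 2: Dev 15, Emma 4, Quinn 3, Maya 13, Hiro 4. Quinn eliminated.
Round 3: Dev 15, Emma 7, Maya 13, Hiro 4. Hiro eliminated.
Round 4: Dev 15, Emma 7, Maya 17. Emma eliminated.
Round 5: Dev 15, Maya 24. Maya has a majority (≥20).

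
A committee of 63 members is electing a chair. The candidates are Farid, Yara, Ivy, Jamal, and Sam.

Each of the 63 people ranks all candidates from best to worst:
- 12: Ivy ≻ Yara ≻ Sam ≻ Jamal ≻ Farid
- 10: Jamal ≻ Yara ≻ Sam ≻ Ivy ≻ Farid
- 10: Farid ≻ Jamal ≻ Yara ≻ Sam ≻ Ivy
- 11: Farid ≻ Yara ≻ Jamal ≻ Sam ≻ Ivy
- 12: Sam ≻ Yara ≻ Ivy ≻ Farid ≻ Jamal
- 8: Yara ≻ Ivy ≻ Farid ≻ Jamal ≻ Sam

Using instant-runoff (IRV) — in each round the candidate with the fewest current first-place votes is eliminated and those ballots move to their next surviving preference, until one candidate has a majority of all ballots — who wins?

Round 1: Farid 21, Yara 8, Ivy 12, Jamal 10, Sam 12. Yara eliminated.
Round 2: Farid 21, Ivy 20, Jamal 10, Sam 12. Jamal eliminated.
Round 3: Farid 21, Ivy 20, Sam 22. Ivy eliminated.
Round 4: Farid 29, Sam 34. Sam has a majority (≥32).

Sam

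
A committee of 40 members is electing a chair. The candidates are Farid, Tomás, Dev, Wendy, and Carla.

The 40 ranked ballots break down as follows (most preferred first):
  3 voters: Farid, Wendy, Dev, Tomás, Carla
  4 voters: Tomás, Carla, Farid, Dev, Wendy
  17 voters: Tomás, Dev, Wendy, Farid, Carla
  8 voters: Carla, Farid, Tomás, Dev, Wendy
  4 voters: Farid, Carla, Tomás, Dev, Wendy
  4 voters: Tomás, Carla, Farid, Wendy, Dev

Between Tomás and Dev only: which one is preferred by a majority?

Tomás

Tomás is ranked above Dev on 37 ballots; Dev above Tomás on 3.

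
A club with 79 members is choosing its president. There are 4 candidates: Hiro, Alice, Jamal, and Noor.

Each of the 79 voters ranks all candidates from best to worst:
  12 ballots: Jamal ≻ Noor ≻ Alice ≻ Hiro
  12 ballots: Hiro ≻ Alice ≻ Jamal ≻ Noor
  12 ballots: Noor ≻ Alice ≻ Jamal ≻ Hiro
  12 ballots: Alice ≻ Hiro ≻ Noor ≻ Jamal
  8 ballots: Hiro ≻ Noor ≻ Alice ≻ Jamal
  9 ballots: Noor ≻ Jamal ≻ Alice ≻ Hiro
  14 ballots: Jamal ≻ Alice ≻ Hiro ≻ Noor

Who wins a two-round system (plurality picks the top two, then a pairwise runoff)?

Noor

Round 1 first-place votes: Hiro 20, Alice 12, Jamal 26, Noor 21. Jamal and Noor advance.
Runoff: Jamal is ranked above Noor on 38 ballots, Noor above Jamal on 41.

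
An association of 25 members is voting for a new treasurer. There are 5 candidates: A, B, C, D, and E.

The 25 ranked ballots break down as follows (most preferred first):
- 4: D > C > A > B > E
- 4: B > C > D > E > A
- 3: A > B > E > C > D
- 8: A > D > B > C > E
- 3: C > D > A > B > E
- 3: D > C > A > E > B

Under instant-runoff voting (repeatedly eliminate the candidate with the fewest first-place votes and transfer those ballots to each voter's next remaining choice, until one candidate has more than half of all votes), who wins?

D

Round 1: A 11, B 4, C 3, D 7, E 0. E eliminated.
Round 2: A 11, B 4, C 3, D 7. C eliminated.
Round 3: A 11, B 4, D 10. B eliminated.
Round 4: A 11, D 14. D has a majority (≥13).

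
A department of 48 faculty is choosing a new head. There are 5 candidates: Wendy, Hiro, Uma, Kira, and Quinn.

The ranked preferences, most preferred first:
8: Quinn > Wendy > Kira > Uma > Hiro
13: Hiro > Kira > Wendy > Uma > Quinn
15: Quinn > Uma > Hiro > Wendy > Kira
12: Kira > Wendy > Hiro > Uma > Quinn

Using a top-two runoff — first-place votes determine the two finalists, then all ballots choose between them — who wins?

Round 1 first-place votes: Wendy 0, Hiro 13, Uma 0, Kira 12, Quinn 23. Quinn and Hiro advance.
Runoff: Quinn is ranked above Hiro on 23 ballots, Hiro above Quinn on 25.

Hiro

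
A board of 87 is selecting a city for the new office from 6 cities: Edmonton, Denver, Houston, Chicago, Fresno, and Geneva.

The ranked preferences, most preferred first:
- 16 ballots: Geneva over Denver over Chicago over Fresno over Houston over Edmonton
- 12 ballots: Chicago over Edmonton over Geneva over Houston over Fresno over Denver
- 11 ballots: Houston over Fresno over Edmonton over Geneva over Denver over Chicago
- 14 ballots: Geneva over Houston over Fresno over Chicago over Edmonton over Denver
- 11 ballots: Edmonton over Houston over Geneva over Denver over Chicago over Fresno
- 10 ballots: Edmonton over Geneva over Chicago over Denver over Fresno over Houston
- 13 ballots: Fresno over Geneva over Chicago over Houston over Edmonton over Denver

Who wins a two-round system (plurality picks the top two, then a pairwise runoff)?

Edmonton

Round 1 first-place votes: Edmonton 21, Denver 0, Houston 11, Chicago 12, Fresno 13, Geneva 30. Geneva and Edmonton advance.
Runoff: Geneva is ranked above Edmonton on 43 ballots, Edmonton above Geneva on 44.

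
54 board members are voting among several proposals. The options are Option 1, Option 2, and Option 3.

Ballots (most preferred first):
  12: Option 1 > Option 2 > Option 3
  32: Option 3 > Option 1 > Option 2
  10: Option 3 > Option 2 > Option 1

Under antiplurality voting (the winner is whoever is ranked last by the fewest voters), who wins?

Last-place votes: Option 1 10, Option 2 32, Option 3 12.

Option 1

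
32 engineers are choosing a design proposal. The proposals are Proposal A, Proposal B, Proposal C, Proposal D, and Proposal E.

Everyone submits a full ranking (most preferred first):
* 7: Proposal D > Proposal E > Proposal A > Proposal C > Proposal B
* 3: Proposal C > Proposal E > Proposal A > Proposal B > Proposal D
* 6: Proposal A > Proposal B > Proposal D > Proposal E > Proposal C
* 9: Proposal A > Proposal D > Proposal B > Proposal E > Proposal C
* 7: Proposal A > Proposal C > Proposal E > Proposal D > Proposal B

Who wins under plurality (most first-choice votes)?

Proposal A

First-place votes: Proposal A 22, Proposal B 0, Proposal C 3, Proposal D 7, Proposal E 0.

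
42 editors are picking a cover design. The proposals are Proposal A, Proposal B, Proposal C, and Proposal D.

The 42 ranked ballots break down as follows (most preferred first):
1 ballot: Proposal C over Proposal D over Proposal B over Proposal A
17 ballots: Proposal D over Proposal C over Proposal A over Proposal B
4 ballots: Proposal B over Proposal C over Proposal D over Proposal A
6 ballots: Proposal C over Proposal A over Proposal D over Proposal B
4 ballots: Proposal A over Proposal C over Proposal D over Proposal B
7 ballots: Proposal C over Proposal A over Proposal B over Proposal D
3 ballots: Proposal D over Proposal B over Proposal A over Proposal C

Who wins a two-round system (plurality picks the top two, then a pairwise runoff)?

Proposal C

Round 1 first-place votes: Proposal A 4, Proposal B 4, Proposal C 14, Proposal D 20. Proposal D and Proposal C advance.
Runoff: Proposal D is ranked above Proposal C on 20 ballots, Proposal C above Proposal D on 22.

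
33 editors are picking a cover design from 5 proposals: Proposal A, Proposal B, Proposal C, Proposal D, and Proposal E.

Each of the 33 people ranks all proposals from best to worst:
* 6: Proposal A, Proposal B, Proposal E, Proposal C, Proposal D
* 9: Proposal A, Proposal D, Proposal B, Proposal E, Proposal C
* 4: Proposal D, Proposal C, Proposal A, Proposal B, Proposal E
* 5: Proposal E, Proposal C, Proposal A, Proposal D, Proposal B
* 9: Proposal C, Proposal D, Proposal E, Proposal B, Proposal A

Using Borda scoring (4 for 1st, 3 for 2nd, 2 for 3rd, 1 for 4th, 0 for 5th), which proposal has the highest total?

Proposal A

Proposal A: 6×4 + 9×4 + 4×2 + 5×2 + 9×0 = 78
Proposal B: 6×3 + 9×2 + 4×1 + 5×0 + 9×1 = 49
Proposal C: 6×1 + 9×0 + 4×3 + 5×3 + 9×4 = 69
Proposal D: 6×0 + 9×3 + 4×4 + 5×1 + 9×3 = 75
Proposal E: 6×2 + 9×1 + 4×0 + 5×4 + 9×2 = 59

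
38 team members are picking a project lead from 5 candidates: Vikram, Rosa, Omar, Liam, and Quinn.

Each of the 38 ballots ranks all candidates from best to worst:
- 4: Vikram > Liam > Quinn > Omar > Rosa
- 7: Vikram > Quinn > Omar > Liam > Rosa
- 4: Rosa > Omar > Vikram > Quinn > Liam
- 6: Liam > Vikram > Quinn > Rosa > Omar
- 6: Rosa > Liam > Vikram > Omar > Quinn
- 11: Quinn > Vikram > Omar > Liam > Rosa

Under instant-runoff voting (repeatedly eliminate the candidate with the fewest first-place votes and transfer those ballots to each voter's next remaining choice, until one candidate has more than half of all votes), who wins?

Round 1: Vikram 11, Rosa 10, Omar 0, Liam 6, Quinn 11. Omar eliminated.
Round 2: Vikram 11, Rosa 10, Liam 6, Quinn 11. Liam eliminated.
Round 3: Vikram 17, Rosa 10, Quinn 11. Rosa eliminated.
Round 4: Vikram 27, Quinn 11. Vikram has a majority (≥20).

Vikram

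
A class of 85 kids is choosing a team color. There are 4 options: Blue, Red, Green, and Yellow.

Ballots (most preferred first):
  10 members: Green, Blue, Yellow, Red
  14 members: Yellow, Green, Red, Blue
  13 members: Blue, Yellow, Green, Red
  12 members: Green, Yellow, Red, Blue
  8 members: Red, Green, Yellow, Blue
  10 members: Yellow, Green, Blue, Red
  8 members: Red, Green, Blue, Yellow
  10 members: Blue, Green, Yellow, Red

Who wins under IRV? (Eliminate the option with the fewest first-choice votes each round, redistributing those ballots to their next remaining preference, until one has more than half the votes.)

Round 1: Blue 23, Red 16, Green 22, Yellow 24. Red eliminated.
Round 2: Blue 23, Green 38, Yellow 24. Blue eliminated.
Round 3: Green 48, Yellow 37. Green has a majority (≥43).

Green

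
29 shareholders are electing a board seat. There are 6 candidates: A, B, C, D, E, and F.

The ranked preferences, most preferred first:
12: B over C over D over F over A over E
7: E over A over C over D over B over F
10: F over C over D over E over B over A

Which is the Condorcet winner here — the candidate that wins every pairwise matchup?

C

C vs A: 22–7
C vs B: 17–12
C vs D: 29–0
C vs E: 22–7
C vs F: 19–10
C beats every other candidate.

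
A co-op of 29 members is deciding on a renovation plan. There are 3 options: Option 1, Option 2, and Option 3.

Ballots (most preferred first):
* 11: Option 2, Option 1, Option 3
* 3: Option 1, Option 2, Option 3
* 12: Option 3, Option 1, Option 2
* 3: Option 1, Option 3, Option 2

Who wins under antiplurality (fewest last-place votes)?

Last-place votes: Option 1 0, Option 2 15, Option 3 14.

Option 1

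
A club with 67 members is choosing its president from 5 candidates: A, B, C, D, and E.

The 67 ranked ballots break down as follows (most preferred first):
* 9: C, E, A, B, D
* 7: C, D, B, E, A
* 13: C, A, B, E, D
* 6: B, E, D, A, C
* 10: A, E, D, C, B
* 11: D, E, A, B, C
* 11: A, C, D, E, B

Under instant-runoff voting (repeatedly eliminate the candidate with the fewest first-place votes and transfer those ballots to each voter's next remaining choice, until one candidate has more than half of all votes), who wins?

Round 1: A 21, B 6, C 29, D 11, E 0. E eliminated.
Round 2: A 21, B 6, C 29, D 11. B eliminated.
Round 3: A 21, C 29, D 17. D eliminated.
Round 4: A 38, C 29. A has a majority (≥34).

A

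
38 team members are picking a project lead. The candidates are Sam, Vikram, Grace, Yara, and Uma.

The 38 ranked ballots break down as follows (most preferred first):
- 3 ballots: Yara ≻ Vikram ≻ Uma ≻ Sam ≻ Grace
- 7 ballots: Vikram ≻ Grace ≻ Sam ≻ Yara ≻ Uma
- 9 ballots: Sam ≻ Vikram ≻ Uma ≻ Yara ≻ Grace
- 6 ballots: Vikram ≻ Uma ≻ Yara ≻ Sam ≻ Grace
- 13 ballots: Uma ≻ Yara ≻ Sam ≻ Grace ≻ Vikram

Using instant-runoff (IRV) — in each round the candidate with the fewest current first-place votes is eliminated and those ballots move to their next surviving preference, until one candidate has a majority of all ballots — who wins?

Vikram

Round 1: Sam 9, Vikram 13, Grace 0, Yara 3, Uma 13. Grace eliminated.
Round 2: Sam 9, Vikram 13, Yara 3, Uma 13. Yara eliminated.
Round 3: Sam 9, Vikram 16, Uma 13. Sam eliminated.
Round 4: Vikram 25, Uma 13. Vikram has a majority (≥20).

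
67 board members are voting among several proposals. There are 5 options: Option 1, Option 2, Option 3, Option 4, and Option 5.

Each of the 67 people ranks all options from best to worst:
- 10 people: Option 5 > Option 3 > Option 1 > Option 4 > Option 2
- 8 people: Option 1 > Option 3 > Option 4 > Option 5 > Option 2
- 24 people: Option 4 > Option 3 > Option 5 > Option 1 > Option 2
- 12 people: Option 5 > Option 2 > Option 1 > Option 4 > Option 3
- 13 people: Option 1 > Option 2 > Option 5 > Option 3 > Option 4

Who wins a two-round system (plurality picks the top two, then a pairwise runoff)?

Round 1 first-place votes: Option 1 21, Option 2 0, Option 3 0, Option 4 24, Option 5 22. Option 4 and Option 5 advance.
Runoff: Option 4 is ranked above Option 5 on 32 ballots, Option 5 above Option 4 on 35.

Option 5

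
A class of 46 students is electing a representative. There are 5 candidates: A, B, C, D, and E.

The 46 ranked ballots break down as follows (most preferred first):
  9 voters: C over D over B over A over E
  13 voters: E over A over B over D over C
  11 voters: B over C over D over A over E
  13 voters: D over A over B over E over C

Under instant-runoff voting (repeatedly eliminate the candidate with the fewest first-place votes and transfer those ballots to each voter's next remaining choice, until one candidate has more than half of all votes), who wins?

Round 1: A 0, B 11, C 9, D 13, E 13. A eliminated.
Round 2: B 11, C 9, D 13, E 13. C eliminated.
Round 3: B 11, D 22, E 13. B eliminated.
Round 4: D 33, E 13. D has a majority (≥24).

D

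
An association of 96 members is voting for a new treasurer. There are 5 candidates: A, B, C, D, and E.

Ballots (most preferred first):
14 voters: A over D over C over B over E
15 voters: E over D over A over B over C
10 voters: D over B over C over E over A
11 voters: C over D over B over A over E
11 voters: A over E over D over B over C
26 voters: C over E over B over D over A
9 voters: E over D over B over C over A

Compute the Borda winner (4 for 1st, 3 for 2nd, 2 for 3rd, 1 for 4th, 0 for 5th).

D

A: 14×4 + 15×2 + 10×0 + 11×1 + 11×4 + 26×0 + 9×0 = 141
B: 14×1 + 15×1 + 10×3 + 11×2 + 11×1 + 26×2 + 9×2 = 162
C: 14×2 + 15×0 + 10×2 + 11×4 + 11×0 + 26×4 + 9×1 = 205
D: 14×3 + 15×3 + 10×4 + 11×3 + 11×2 + 26×1 + 9×3 = 235
E: 14×0 + 15×4 + 10×1 + 11×0 + 11×3 + 26×3 + 9×4 = 217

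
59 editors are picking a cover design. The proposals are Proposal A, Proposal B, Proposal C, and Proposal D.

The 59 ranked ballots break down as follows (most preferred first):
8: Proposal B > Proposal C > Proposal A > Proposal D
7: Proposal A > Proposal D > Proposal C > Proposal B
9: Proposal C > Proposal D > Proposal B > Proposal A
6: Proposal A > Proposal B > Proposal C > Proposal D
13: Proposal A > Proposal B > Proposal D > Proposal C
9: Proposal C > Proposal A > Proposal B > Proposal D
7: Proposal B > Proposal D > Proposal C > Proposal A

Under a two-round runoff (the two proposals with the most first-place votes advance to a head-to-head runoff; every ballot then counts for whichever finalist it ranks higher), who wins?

Proposal C

Round 1 first-place votes: Proposal A 26, Proposal B 15, Proposal C 18, Proposal D 0. Proposal A and Proposal C advance.
Runoff: Proposal A is ranked above Proposal C on 26 ballots, Proposal C above Proposal A on 33.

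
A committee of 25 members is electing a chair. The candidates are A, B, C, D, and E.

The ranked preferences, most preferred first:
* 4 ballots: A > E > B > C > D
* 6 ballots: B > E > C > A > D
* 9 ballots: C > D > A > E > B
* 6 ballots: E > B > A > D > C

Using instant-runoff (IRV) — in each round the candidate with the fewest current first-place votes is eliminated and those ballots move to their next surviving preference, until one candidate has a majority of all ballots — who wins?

Round 1: A 4, B 6, C 9, D 0, E 6. D eliminated.
Round 2: A 4, B 6, C 9, E 6. A eliminated.
Round 3: B 6, C 9, E 10. B eliminated.
Round 4: C 9, E 16. E has a majority (≥13).

E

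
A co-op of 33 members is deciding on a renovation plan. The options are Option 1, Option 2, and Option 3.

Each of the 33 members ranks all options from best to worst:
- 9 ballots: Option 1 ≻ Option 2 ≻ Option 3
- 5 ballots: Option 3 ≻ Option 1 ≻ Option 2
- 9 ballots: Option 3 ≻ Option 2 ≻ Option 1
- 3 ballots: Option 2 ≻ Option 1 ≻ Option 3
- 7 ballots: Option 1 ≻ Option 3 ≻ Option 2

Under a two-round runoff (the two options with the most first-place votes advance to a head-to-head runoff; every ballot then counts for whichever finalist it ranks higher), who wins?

Round 1 first-place votes: Option 1 16, Option 2 3, Option 3 14. Option 1 and Option 3 advance.
Runoff: Option 1 is ranked above Option 3 on 19 ballots, Option 3 above Option 1 on 14.

Option 1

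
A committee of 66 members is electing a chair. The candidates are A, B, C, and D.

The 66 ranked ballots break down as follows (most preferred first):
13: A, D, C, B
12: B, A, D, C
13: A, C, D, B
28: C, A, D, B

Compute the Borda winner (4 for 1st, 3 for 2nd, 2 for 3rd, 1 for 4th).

A: 13×4 + 12×3 + 13×4 + 28×3 = 224
B: 13×1 + 12×4 + 13×1 + 28×1 = 102
C: 13×2 + 12×1 + 13×3 + 28×4 = 189
D: 13×3 + 12×2 + 13×2 + 28×2 = 145

A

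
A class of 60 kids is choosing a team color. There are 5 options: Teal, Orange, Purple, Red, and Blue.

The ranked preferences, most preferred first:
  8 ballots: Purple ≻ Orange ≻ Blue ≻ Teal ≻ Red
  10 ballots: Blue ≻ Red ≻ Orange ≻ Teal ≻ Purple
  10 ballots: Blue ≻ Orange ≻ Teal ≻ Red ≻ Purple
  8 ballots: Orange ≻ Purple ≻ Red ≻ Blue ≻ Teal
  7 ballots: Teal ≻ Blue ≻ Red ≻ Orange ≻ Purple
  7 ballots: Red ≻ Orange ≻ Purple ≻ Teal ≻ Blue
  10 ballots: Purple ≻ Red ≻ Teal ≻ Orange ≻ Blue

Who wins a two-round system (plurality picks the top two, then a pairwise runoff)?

Purple

Round 1 first-place votes: Teal 7, Orange 8, Purple 18, Red 7, Blue 20. Blue and Purple advance.
Runoff: Blue is ranked above Purple on 27 ballots, Purple above Blue on 33.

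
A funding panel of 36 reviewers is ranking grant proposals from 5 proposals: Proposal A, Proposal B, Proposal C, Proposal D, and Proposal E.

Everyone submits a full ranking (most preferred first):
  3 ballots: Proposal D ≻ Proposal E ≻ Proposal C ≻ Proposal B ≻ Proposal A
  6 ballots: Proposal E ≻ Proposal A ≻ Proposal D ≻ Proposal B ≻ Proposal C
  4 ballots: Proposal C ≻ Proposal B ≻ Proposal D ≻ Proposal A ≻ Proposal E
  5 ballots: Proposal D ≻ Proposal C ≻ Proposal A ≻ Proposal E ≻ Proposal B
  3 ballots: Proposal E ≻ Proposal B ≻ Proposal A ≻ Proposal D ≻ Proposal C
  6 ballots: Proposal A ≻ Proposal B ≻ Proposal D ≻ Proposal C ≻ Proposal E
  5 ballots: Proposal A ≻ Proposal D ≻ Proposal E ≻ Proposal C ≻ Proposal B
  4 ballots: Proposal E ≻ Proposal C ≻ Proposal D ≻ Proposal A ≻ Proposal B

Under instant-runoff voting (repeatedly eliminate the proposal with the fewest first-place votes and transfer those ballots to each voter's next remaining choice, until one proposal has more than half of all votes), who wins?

Round 1: Proposal A 11, Proposal B 0, Proposal C 4, Proposal D 8, Proposal E 13. Proposal B eliminated.
Round 2: Proposal A 11, Proposal C 4, Proposal D 8, Proposal E 13. Proposal C eliminated.
Round 3: Proposal A 11, Proposal D 12, Proposal E 13. Proposal A eliminated.
Round 4: Proposal D 23, Proposal E 13. Proposal D has a majority (≥19).

Proposal D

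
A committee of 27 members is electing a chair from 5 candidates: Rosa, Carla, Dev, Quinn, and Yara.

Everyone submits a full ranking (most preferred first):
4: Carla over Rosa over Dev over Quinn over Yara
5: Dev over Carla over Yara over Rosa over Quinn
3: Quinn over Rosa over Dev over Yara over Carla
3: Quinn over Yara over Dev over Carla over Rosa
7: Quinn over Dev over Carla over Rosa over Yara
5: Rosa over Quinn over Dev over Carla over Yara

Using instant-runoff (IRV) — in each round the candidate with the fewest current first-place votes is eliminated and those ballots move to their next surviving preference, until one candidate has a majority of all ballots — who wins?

Round 1: Rosa 5, Carla 4, Dev 5, Quinn 13, Yara 0. Yara eliminated.
Round 2: Rosa 5, Carla 4, Dev 5, Quinn 13. Carla eliminated.
Round 3: Rosa 9, Dev 5, Quinn 13. Dev eliminated.
Round 4: Rosa 14, Quinn 13. Rosa has a majority (≥14).

Rosa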